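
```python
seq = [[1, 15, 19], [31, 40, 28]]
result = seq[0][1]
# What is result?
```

Trace:
`seq = [[1, 15, 19], [31, 40, 28]]` → seq = [[1, 15, 19], [31, 40, 28]]
`result = seq[0][1]` → result = 15
So result = 15

Answer: 15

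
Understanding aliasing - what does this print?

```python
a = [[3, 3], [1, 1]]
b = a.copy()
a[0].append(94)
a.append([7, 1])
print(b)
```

Key concept: shallow copy with nested lists.
Step by step:
`a = [[3, 3], [1, 1]]` → a = [[3, 3], [1, 1]]
`b = a.copy()` → b = [[3, 3], [1, 1]]
`a[0].append(94)` → a = [[3, 3, 94], [1, 1]]; b = [[3, 3, 94], [1, 1]]
`a.append([7, 1])` → a = [[3, 3, 94], [1, 1], [7, 1]]
`print(b)` → prints [[3, 3, 94], [1, 1]]

Answer: [[3, 3, 94], [1, 1]]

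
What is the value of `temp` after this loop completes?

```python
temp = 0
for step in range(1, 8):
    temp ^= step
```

XOR of 1 to 7
`temp` takes the values: 0 → 1 → 3 → 0 → 4 → 1 → 7 → 0

Answer: 0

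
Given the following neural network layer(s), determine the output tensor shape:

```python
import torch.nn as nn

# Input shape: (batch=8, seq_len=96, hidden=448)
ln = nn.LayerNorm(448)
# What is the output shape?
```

Input: (8, 96, 448) -> Output: (8, 96, 448)

Answer: (8, 96, 448)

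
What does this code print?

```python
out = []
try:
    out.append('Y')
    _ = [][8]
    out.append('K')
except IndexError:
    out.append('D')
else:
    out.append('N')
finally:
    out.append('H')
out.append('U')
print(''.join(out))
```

Execution trace: 'Y' (try body) → 'D' (except IndexError) → 'H' (finally) → 'U' (after the try/except). Output: YDHU

Answer: YDHU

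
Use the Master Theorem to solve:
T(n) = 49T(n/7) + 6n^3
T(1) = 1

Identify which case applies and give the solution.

a=49, b=7, f(n)=6n^3. log_7(49) = 2. Since c=3 > 2 and the regularity condition holds (49(n/7)^3 = (49/7^3)n^3 with 49/7^3 < 1), Case 3 applies: T(n) = Θ(f(n)) = O(n^3).

Answer: O(n^3) - Case 3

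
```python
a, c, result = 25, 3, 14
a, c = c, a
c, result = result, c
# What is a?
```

Trace:
`a, c, result = 25, 3, 14` → a = 25; c = 3; result = 14
`a, c = c, a` → a = 3; c = 25
`c, result = result, c` → c = 14; result = 25
So a = 3

Answer: 3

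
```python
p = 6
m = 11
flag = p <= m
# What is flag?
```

Trace:
`p = 6` → p = 6
`m = 11` → m = 11
`flag = p <= m` → flag = True
So flag = True

Answer: True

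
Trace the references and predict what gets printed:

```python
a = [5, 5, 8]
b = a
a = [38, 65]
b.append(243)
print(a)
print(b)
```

Key concept: rebinding vs mutation: a is rebound to a new list, b still points at the original.
Step by step:
`a = [5, 5, 8]` → a = [5, 5, 8]
`b = a` → b = [5, 5, 8] (same object as a)
`a = [38, 65]` → a = [38, 65]
`b.append(243)` → b = [5, 5, 8, 243]
`print(a)` → prints [38, 65]
`print(b)` → prints [5, 5, 8, 243]

Answer:
[38, 65]
[5, 5, 8, 243]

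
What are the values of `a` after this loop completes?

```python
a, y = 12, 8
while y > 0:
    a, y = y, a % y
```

GCD of 12 and 8
`a` takes the values: 12 → 8 → 4

Answer: 4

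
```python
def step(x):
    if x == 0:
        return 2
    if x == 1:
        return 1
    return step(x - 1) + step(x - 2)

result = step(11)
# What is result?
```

Build up from base cases: step(0)=2, step(1)=1, step(2)=3, step(3)=4, step(4)=7, step(5)=11, step(6)=18, ..., step(11)=199

Answer: 199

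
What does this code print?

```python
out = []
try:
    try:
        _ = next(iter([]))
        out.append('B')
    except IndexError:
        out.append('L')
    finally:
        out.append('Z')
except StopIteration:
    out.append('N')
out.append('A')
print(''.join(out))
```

Execution trace: 'Z' (finally) → 'N' (outer except StopIteration) → 'A' (after the try/except). Output: ZNA

Answer: ZNA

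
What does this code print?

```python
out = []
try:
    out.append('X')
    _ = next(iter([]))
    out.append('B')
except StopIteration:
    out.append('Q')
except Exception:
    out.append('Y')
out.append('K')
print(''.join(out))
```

Execution trace: 'X' (try body) → 'Q' (except StopIteration) → 'K' (after the try/except). Output: XQK

Answer: XQK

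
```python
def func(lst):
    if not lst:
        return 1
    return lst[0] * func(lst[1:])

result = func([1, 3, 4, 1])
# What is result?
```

Product over [1, 3, 4, 1] = 1 * 3 * 4 * 1 = 12

Answer: 12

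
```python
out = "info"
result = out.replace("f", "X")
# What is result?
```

Trace:
`out = "info"` → out = 'info'
`result = out.replace("f", "X")` → result = 'inXo'
So result = 'inXo'

Answer: 'inXo'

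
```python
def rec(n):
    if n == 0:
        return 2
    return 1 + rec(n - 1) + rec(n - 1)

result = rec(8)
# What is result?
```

rec(n) = 1 + 2·rec(n-1), rec(0)=2. Closed form: (2+1)·2^8 - 1 = 767.

Answer: 767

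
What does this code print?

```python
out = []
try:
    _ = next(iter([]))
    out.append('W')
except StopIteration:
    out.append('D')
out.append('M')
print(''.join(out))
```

Execution trace: 'D' (except StopIteration) → 'M' (after the try/except). Output: DM

Answer: DM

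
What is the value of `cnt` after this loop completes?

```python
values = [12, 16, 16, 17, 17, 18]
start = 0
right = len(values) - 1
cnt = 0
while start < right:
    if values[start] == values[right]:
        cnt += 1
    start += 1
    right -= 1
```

Count matching pairs from ends
`cnt` takes the values: 0

Answer: 0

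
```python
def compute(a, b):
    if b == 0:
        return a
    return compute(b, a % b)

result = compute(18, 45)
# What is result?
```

compute(18, 45) -> compute(45, 18) -> compute(18, 9) -> compute(9, 0) -> 9

Answer: 9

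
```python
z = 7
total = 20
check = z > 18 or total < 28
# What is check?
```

Trace:
`z = 7` → z = 7
`total = 20` → total = 20
`check = z > 18 or total < 28` → check = True
So check = True

Answer: True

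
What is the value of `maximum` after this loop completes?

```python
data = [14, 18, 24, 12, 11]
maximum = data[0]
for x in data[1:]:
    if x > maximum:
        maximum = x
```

Maximum of [14, 18, 24, 12, 11]
`maximum` takes the values: 14 → 18 → 24

Answer: 24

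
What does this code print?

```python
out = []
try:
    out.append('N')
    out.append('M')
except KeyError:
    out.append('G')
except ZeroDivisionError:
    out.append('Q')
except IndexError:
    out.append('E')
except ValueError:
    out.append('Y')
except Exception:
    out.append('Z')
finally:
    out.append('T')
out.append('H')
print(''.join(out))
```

Execution trace: 'N' (try body) → 'M' (try body, no exception) → 'T' (finally) → 'H' (after the try/except). Output: NMTH

Answer: NMTH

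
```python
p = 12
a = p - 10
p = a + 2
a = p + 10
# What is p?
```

Trace:
`p = 12` → p = 12
`a = p - 10` → a = 2
`p = a + 2` → p = 4
`a = p + 10` → a = 14
So p = 4

Answer: 4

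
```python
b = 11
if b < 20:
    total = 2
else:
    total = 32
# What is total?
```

Trace:
`b = 11` → b = 11
`if b < 20: ...` → b < 20 is True → total = 2
So total = 2

Answer: 2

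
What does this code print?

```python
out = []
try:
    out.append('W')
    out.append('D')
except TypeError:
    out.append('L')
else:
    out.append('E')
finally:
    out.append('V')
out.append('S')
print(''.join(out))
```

Execution trace: 'W' (try body) → 'D' (try body, no exception) → 'E' (else) → 'V' (finally) → 'S' (after the try/except). Output: WDEVS

Answer: WDEVS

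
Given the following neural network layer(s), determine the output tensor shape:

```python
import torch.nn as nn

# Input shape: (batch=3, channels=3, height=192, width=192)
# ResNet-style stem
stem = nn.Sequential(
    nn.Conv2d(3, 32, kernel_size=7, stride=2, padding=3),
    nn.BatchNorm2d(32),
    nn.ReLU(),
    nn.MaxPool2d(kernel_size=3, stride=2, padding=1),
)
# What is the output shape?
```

Input: (3, 3, 192, 192) -> after Conv2d 7x7 stride=2: (3, 32, 96, 96) -> Output: (3, 32, 48, 48)

Answer: (3, 32, 48, 48)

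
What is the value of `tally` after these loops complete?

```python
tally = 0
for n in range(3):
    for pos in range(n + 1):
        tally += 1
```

Triangle: 1 + 2 + ... + 3
`tally` takes the values: 0 → 1 → 2 → 3 → 4 → 5 → 6

Answer: 6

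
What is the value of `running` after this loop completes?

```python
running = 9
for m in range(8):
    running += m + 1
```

Start at 9, add 1 to 8 = 45
`running` takes the values: 9 → 10 → 12 → 15 → 19 → 24 → 30 → 37 → 45

Answer: 45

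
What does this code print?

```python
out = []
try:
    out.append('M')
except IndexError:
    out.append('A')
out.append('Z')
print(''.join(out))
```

Execution trace: 'M' (try body, no exception) → 'Z' (after the try/except). Output: MZ

Answer: MZ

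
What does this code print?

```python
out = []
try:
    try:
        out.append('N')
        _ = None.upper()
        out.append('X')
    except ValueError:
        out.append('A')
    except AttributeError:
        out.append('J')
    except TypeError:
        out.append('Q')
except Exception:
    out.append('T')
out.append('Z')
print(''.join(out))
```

Execution trace: 'N' (inner try body) → 'J' (inner except AttributeError) → 'Z' (after the try/except). Output: NJZ

Answer: NJZ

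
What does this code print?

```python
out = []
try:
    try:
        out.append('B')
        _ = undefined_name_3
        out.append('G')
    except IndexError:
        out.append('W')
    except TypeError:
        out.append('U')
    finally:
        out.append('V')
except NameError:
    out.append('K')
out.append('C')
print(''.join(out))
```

Execution trace: 'B' (try body) → 'V' (finally) → 'K' (outer except NameError) → 'C' (after the try/except). Output: BVKC

Answer: BVKC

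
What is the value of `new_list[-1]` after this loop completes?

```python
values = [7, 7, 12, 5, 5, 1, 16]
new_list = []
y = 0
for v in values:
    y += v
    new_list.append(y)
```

Cumulative sum ends at 53
`new_list` takes the values: [] → [7] → [7, 14] → [7, 14, 26] → [7, 14, 26, 31] → [7, 14, 26, 31, 36] → [7, 14, 26, 31, 36, 37] → [7, 14, 26, 31, 36, 37, 53]
So `new_list[-1]` = 53

Answer: 53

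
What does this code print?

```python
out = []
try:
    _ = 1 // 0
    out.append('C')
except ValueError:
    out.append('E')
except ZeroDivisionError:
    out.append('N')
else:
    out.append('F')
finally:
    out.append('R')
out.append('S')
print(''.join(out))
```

Execution trace: 'N' (except ZeroDivisionError) → 'R' (finally) → 'S' (after the try/except). Output: NRS

Answer: NRS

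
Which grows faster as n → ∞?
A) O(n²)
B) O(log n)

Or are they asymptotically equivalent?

O(n²) vs O(log n): Higher order terms dominate.

Answer: A) O(n²) grows faster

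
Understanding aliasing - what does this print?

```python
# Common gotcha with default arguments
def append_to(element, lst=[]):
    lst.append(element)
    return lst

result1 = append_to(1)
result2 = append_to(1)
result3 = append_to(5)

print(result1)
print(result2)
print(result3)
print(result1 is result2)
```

Key concept: mutable default argument gotcha.
Step by step:
`result1 = append_to(1)` → result1 = [1]
`result2 = append_to(1)` → result1 = [1, 1] (same object as result2); result2 = [1, 1] (same object as result1)
`result3 = append_to(5)` → result1 = [1, 1, 5] (same object as result2, result3); result2 = [1, 1, 5] (same object as result1, result3); result3 = [1, 1, 5] (same object as result1, result2)
`print(result1)` → prints [1, 1, 5]
`print(result2)` → prints [1, 1, 5]
`print(result3)` → prints [1, 1, 5]
`print(result1 is result2)` → prints True

Answer:
[1, 1, 5]
[1, 1, 5]
[1, 1, 5]
True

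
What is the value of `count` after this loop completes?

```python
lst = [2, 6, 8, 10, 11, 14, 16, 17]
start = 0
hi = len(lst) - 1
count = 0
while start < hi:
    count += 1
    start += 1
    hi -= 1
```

Iterations until pointers meet (list length 8)
`count` takes the values: 0 → 1 → 2 → 3 → 4

Answer: 4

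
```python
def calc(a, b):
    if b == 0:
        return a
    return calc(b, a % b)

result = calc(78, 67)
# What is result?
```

calc(78, 67) -> calc(67, 11) -> calc(11, 1) -> calc(1, 0) -> 1

Answer: 1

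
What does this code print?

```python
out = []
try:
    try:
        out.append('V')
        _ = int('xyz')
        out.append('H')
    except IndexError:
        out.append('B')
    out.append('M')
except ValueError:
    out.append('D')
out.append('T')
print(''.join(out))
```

Execution trace: 'V' (inner try body) → 'D' (except ValueError) → 'T' (after the try/except). Output: VDT

Answer: VDT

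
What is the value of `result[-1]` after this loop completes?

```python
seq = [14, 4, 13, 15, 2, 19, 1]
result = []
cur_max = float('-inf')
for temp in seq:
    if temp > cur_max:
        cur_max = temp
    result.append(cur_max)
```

Running max ends at 19
`result` takes the values: [] → [14] → [14, 14] → [14, 14, 14] → [14, 14, 14, 15] → [14, 14, 14, 15, 15] → [14, 14, 14, 15, 15, 19] → [14, 14, 14, 15, 15, 19, 19]
So `result[-1]` = 19

Answer: 19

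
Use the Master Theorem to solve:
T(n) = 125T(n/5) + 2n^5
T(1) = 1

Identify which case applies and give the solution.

a=125, b=5, f(n)=2n^5. log_5(125) = 3. Since c=5 > 3 and the regularity condition holds (125(n/5)^5 = (125/5^5)n^5 with 125/5^5 < 1), Case 3 applies: T(n) = Θ(f(n)) = O(n^5).

Answer: O(n^5) - Case 3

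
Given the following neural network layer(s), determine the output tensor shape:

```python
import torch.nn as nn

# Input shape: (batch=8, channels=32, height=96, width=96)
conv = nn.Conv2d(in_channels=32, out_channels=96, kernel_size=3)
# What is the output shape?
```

Input: (8, 32, 96, 96) -> Output: (8, 96, 94, 94)

Answer: (8, 96, 94, 94)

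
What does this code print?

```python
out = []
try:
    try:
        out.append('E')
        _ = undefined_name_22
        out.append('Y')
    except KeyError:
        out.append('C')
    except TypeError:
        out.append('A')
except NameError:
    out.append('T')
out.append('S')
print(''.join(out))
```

Execution trace: 'E' (try body) → 'T' (outer except NameError) → 'S' (after the try/except). Output: ETS

Answer: ETS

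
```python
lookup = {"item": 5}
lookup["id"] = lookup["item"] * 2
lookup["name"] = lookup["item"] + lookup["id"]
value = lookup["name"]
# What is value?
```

Trace:
`lookup = {"item": 5}` → lookup = {'item': 5}
`lookup["id"] = lookup["item"] * 2` → lookup = {'item': 5, 'id': 10}
`lookup["name"] = lookup["item"] + lookup["id"]` → lookup = {'item': 5, 'id': 10, 'name': 15}
`value = lookup["name"]` → value = 15
So value = 15

Answer: 15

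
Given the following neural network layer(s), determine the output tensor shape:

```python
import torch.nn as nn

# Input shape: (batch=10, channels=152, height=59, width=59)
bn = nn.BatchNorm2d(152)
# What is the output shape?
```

Input: (10, 152, 59, 59) -> Output: (10, 152, 59, 59)

Answer: (10, 152, 59, 59)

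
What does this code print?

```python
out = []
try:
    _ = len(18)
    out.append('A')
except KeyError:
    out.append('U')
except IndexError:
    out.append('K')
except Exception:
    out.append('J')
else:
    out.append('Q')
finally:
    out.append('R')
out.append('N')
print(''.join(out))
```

Execution trace: 'J' (except Exception) → 'R' (finally) → 'N' (after the try/except). Output: JRN

Answer: JRN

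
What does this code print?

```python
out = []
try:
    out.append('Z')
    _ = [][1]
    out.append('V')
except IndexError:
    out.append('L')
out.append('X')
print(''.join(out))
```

Execution trace: 'Z' (try body) → 'L' (except IndexError) → 'X' (after the try/except). Output: ZLX

Answer: ZLX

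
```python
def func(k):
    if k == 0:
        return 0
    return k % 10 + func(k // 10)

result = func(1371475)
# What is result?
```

Sum of digits of 1371475: 5 + 7 + 4 + 1 + 7 + 3 + 1 = 28

Answer: 28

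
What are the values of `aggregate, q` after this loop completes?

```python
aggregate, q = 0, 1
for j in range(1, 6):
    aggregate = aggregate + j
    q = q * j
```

Sum and factorial of 1 to 5
`aggregate, q` takes the values: (0, 1) → (1, 1) → (3, 1) → (3, 2) → (6, 2) → (6, 6) → (10, 6) → (10, 24) → (15, 24) → (15, 120)

Answer: 15, 120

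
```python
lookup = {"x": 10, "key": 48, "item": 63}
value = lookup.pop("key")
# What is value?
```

Trace:
`lookup = {"x": 10, "key": 48, "item": 63}` → lookup = {'x': 10, 'key': 48, 'item': 63}
`value = lookup.pop("key")` → lookup = {'x': 10, 'item': 63}; value = 48
So value = 48

Answer: 48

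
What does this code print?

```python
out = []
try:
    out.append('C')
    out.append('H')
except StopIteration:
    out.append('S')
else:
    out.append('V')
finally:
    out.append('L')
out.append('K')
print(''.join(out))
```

Execution trace: 'C' (try body) → 'H' (try body, no exception) → 'V' (else) → 'L' (finally) → 'K' (after the try/except). Output: CHVLK

Answer: CHVLK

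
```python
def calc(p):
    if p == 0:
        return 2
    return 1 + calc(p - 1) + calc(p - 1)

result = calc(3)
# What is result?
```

calc(p) = 1 + 2·calc(p-1), calc(0)=2. Closed form: (2+1)·2^3 - 1 = 23.

Answer: 23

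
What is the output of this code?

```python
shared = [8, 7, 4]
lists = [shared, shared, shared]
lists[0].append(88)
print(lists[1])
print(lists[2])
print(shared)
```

Key concept: list of same reference.
Step by step:
`shared = [8, 7, 4]` → shared = [8, 7, 4]
`lists = [shared, shared, shared]` → lists = [[8, 7, 4], [8, 7, 4], [8, 7, 4]]
`lists[0].append(88)` → shared = [8, 7, 4, 88]; lists = [[8, 7, 4, 88], [8, 7, 4, 88], [8, 7, 4, 88]]
`print(lists[1])` → prints [8, 7, 4, 88]
`print(lists[2])` → prints [8, 7, 4, 88]
`print(shared)` → prints [8, 7, 4, 88]

Answer:
[8, 7, 4, 88]
[8, 7, 4, 88]
[8, 7, 4, 88]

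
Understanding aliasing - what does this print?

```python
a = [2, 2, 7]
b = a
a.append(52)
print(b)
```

Key concept: basic list aliasing.
Step by step:
`a = [2, 2, 7]` → a = [2, 2, 7]
`b = a` → b = [2, 2, 7] (same object as a)
`a.append(52)` → a = [2, 2, 7, 52] (same object as b); b = [2, 2, 7, 52] (same object as a)
`print(b)` → prints [2, 2, 7, 52]

Answer: [2, 2, 7, 52]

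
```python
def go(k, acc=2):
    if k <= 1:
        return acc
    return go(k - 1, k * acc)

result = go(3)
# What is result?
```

Accumulator trace (n, acc): (3, 2) -> (2, 6) -> (1, 12) -> return 12

Answer: 12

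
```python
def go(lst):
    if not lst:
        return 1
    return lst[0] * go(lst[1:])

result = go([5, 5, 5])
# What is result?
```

Product over [5, 5, 5] = 5 * 5 * 5 = 125

Answer: 125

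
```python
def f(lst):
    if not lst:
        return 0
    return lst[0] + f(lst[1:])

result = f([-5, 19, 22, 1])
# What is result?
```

(-5) + 19 + 22 + 1 + 0 = 37

Answer: 37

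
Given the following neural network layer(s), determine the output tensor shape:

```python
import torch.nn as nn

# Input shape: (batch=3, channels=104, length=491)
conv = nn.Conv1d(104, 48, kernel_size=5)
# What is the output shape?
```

Input: (3, 104, 491) -> Output: (3, 48, 487)

Answer: (3, 48, 487)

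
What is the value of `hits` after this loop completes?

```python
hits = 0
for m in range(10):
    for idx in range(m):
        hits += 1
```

Triangle number: 0+1+2+...+9
`hits` takes the values: 0 → 1 → 2 → 3 → 4 → 5 → 6 → 7 → 8 → 9 → 10 → 11 → 12 → 13 → 14 → 15 → 16 → 17 → 18 → 19 → 20 → 21 → 22 → 23 → 24 → 25 → 26 → 27 → 28 → 29 → … → 41 → 42 → 43 → 44 → 45

Answer: 45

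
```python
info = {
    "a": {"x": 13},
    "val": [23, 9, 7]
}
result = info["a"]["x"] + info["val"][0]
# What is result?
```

Trace:
`info = { ...` → info = {'a': {'x': 13}, 'val': [23, 9, 7]}
`result = info["a"]["x"] + info["val"][0]` → result = 36
So result = 36

Answer: 36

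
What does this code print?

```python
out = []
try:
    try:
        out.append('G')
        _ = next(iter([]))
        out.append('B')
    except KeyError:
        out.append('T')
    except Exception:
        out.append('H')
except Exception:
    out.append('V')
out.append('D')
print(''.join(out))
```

Execution trace: 'G' (inner try body) → 'H' (inner except Exception) → 'D' (after the try/except). Output: GHD

Answer: GHD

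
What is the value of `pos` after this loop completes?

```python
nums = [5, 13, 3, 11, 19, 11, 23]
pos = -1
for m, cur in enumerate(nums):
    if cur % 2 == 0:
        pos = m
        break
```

First even number index in [5, 13, 3, 11, 19, 11, 23]
`pos` takes the values: -1

Answer: -1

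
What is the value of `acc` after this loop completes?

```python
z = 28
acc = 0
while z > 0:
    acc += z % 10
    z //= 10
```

Sum digits of 28
`acc` takes the values: 0 → 8 → 10

Answer: 10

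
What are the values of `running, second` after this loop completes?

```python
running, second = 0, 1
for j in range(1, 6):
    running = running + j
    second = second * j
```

Sum and factorial of 1 to 5
`running, second` takes the values: (0, 1) → (1, 1) → (3, 1) → (3, 2) → (6, 2) → (6, 6) → (10, 6) → (10, 24) → (15, 24) → (15, 120)

Answer: 15, 120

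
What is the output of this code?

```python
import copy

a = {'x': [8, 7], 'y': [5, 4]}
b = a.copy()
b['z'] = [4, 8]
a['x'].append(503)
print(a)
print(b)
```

Key concept: shallow copy of dict with mutable values.
Step by step:
`a = {'x': [8, 7], 'y': [5, 4]}` → a = {'x': [8, 7], 'y': [5, 4]}
`b = a.copy()` → b = {'x': [8, 7], 'y': [5, 4]}
`b['z'] = [4, 8]` → b = {'x': [8, 7], 'y': [5, 4], 'z': [4, 8]}
`a['x'].append(503)` → a = {'x': [8, 7, 503], 'y': [5, 4]}; b = {'x': [8, 7, 503], 'y': [5, 4], 'z': [4, 8]}
`print(a)` → prints {'x': [8, 7, 503], 'y': [5, 4]}
`print(b)` → prints {'x': [8, 7, 503], 'y': [5, 4], 'z': [4, 8]}

Answer:
{'x': [8, 7, 503], 'y': [5, 4]}
{'x': [8, 7, 503], 'y': [5, 4], 'z': [4, 8]}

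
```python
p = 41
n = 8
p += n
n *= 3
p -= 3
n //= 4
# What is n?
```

Trace:
`p = 41` → p = 41
`n = 8` → n = 8
`p += n` → p = 49
`n *= 3` → n = 24
`p -= 3` → p = 46
`n //= 4` → n = 6
So n = 6

Answer: 6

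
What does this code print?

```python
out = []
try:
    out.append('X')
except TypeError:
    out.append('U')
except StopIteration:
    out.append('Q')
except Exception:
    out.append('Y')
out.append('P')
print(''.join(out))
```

Execution trace: 'X' (try body, no exception) → 'P' (after the try/except). Output: XP

Answer: XP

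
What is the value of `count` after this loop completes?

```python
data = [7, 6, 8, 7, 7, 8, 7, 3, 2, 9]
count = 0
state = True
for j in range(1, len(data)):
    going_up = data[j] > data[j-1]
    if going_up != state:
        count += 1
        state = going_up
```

Count direction changes in [7, 6, 8, 7, 7, 8, 7, 3, 2, 9]
`count` takes the values: 0 → 1 → 2 → 3 → 4 → 5 → 6

Answer: 6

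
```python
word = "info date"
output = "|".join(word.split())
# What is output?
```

Trace:
`word = "info date"` → word = 'info date'
`output = "|".join(word.split())` → output = 'info|date'
So output = 'info|date'

Answer: 'info|date'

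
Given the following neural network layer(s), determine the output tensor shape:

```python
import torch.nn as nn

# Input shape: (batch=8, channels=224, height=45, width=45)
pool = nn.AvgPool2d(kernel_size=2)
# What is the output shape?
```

Input: (8, 224, 45, 45) -> Output: (8, 224, 22, 22)

Answer: (8, 224, 22, 22)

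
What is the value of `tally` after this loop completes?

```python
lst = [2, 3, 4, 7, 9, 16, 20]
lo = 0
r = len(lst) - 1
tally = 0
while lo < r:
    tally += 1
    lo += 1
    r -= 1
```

Iterations until pointers meet (list length 7)
`tally` takes the values: 0 → 1 → 2 → 3

Answer: 3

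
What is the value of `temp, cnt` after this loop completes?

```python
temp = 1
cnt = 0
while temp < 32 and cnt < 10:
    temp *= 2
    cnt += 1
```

Double until >= 32 or 10 iterations
`temp, cnt` takes the values: (1, 0) → (2, 0) → (2, 1) → (4, 1) → (4, 2) → (8, 2) → (8, 3) → (16, 3) → (16, 4) → (32, 4) → (32, 5)

Answer: 32, 5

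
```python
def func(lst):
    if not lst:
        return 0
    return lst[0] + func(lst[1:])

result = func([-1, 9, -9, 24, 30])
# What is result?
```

(-1) + 9 + (-9) + 24 + 30 + 0 = 53

Answer: 53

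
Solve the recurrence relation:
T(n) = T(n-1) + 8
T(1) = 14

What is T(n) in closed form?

Unrolling: T(n) = T(1) + 8·(n-1) = 14 + 8(n-1) = 8n + 6.

Answer: T(n) = 8n + 6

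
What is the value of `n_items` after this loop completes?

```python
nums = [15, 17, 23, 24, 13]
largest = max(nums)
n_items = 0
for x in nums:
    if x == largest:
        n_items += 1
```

Count of max value 24 in [15, 17, 23, 24, 13]
`n_items` takes the values: 0 → 1

Answer: 1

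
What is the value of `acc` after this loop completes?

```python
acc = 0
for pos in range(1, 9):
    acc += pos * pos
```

Sum of squares 1² to 8² = 204
`acc` takes the values: 0 → 1 → 5 → 14 → 30 → 55 → 91 → 140 → 204

Answer: 204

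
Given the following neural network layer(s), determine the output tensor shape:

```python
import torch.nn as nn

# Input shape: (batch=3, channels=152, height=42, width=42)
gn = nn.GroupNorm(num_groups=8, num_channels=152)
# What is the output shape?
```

Input: (3, 152, 42, 42) -> Output: (3, 152, 42, 42)

Answer: (3, 152, 42, 42)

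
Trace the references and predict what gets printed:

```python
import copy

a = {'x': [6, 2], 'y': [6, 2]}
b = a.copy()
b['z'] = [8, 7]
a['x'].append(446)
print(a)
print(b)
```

Key concept: shallow copy of dict with mutable values.
Step by step:
`a = {'x': [6, 2], 'y': [6, 2]}` → a = {'x': [6, 2], 'y': [6, 2]}
`b = a.copy()` → b = {'x': [6, 2], 'y': [6, 2]}
`b['z'] = [8, 7]` → b = {'x': [6, 2], 'y': [6, 2], 'z': [8, 7]}
`a['x'].append(446)` → a = {'x': [6, 2, 446], 'y': [6, 2]}; b = {'x': [6, 2, 446], 'y': [6, 2], 'z': [8, 7]}
`print(a)` → prints {'x': [6, 2, 446], 'y': [6, 2]}
`print(b)` → prints {'x': [6, 2, 446], 'y': [6, 2], 'z': [8, 7]}

Answer:
{'x': [6, 2, 446], 'y': [6, 2]}
{'x': [6, 2, 446], 'y': [6, 2], 'z': [8, 7]}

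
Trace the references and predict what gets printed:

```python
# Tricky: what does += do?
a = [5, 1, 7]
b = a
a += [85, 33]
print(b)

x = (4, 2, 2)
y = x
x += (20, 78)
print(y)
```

Key concept: += behavior differs for mutable vs immutable.
Step by step:
`a = [5, 1, 7]` → a = [5, 1, 7]
`b = a` → b = [5, 1, 7] (same object as a)
`a += [85, 33]` → a = [5, 1, 7, 85, 33] (same object as b); b = [5, 1, 7, 85, 33] (same object as a)
`print(b)` → prints [5, 1, 7, 85, 33]
`x = (4, 2, 2)` → x = (4, 2, 2)
`y = x` → y = (4, 2, 2)
`x += (20, 78)` → x = (4, 2, 2, 20, 78)
`print(y)` → prints (4, 2, 2)

Answer:
[5, 1, 7, 85, 33]
(4, 2, 2)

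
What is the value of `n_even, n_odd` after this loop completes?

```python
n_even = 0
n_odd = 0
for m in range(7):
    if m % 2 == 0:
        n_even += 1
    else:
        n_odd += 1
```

Count evens and odds in range(7)
`n_even, n_odd` takes the values: (0, 0) → (1, 0) → (1, 1) → (2, 1) → (2, 2) → (3, 2) → (3, 3) → (4, 3)

Answer: 4, 3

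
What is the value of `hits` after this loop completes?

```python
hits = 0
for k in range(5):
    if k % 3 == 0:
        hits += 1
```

Count numbers divisible by 3 in range(5)
`hits` takes the values: 0 → 1 → 2

Answer: 2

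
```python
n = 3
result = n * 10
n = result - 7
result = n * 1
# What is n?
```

Trace:
`n = 3` → n = 3
`result = n * 10` → result = 30
`n = result - 7` → n = 23
`result = n * 1` → result = 23
So n = 23

Answer: 23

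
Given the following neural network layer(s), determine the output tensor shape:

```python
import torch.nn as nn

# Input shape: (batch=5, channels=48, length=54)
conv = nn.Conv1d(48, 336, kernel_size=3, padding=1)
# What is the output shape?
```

Input: (5, 48, 54) -> Output: (5, 336, 54)

Answer: (5, 336, 54)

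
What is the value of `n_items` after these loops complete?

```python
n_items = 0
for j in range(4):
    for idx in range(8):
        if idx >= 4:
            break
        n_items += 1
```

Inner breaks at 4, outer runs 4 times
`n_items` takes the values: 0 → 1 → 2 → 3 → 4 → 5 → 6 → 7 → 8 → 9 → 10 → 11 → 12 → 13 → 14 → 15 → 16

Answer: 16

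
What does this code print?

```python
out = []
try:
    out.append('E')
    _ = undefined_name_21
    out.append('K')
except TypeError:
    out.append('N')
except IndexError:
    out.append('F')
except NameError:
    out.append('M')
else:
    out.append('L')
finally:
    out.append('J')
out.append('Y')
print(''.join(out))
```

Execution trace: 'E' (try body) → 'M' (except NameError) → 'J' (finally) → 'Y' (after the try/except). Output: EMJY

Answer: EMJY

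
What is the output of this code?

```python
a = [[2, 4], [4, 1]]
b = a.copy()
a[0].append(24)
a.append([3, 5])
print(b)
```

Key concept: shallow copy with nested lists.
Step by step:
`a = [[2, 4], [4, 1]]` → a = [[2, 4], [4, 1]]
`b = a.copy()` → b = [[2, 4], [4, 1]]
`a[0].append(24)` → a = [[2, 4, 24], [4, 1]]; b = [[2, 4, 24], [4, 1]]
`a.append([3, 5])` → a = [[2, 4, 24], [4, 1], [3, 5]]
`print(b)` → prints [[2, 4, 24], [4, 1]]

Answer: [[2, 4, 24], [4, 1]]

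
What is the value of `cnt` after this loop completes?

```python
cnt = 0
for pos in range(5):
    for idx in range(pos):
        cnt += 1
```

Triangle number: 0+1+2+...+4
`cnt` takes the values: 0 → 1 → 2 → 3 → 4 → 5 → 6 → 7 → 8 → 9 → 10

Answer: 10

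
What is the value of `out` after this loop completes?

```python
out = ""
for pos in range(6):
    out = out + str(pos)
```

Concatenate digits 0 to 5
`out` takes the values: "" → "0" → "01" → "012" → "0123" → "01234" → "012345"

Answer: "012345"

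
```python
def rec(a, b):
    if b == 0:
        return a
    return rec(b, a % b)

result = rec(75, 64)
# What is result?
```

rec(75, 64) -> rec(64, 11) -> rec(11, 9) -> rec(9, 2) -> rec(2, 1) -> rec(1, 0) -> 1

Answer: 1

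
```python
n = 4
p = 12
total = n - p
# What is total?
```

Trace:
`n = 4` → n = 4
`p = 12` → p = 12
`total = n - p` → total = -8
So total = -8

Answer: -8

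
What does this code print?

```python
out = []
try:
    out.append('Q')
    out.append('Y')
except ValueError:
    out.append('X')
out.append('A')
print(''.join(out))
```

Execution trace: 'Q' (try body) → 'Y' (try body, no exception) → 'A' (after the try/except). Output: QYA

Answer: QYA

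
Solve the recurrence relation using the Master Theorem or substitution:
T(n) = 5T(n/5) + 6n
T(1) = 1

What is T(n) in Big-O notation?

By Master Theorem: a=5, b=5, f(n)=6n. Since log_5(5) = 1 and f(n) = Θ(n^1), Case 2 applies. T(n) = O(n log n).

Answer: O(n log n)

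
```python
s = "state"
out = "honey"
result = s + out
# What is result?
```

Trace:
`s = "state"` → s = 'state'
`out = "honey"` → out = 'honey'
`result = s + out` → result = 'statehoney'
So result = 'statehoney'

Answer: 'statehoney'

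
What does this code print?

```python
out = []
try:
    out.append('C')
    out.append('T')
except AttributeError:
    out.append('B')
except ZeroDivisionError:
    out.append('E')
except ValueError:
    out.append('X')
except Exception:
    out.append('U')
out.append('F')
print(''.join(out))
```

Execution trace: 'C' (try body) → 'T' (try body, no exception) → 'F' (after the try/except). Output: CTF

Answer: CTF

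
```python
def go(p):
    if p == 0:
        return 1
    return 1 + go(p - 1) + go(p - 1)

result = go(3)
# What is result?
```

go(p) = 1 + 2·go(p-1), go(0)=1. Closed form: (1+1)·2^3 - 1 = 15.

Answer: 15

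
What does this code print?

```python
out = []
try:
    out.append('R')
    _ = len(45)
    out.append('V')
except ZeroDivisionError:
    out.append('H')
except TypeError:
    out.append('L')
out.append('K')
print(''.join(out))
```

Execution trace: 'R' (try body) → 'L' (except TypeError) → 'K' (after the try/except). Output: RLK

Answer: RLK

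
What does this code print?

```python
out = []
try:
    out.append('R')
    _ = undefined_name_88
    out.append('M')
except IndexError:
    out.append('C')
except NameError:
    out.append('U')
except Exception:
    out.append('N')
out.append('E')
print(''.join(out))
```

Execution trace: 'R' (try body) → 'U' (except NameError) → 'E' (after the try/except). Output: RUE

Answer: RUE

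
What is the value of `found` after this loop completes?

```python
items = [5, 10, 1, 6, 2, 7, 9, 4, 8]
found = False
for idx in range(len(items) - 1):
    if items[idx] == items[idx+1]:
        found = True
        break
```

Check consecutive duplicates in [5, 10, 1, 6, 2, 7, 9, 4, 8]
`found` takes the values: False

Answer: False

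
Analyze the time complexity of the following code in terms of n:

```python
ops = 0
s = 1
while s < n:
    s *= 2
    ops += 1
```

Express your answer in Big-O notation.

Each loop level contributes: log n. Multiplying the contributions gives O(log n).

Answer: O(log n)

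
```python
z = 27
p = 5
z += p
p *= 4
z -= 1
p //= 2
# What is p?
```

Trace:
`z = 27` → z = 27
`p = 5` → p = 5
`z += p` → z = 32
`p *= 4` → p = 20
`z -= 1` → z = 31
`p //= 2` → p = 10
So p = 10

Answer: 10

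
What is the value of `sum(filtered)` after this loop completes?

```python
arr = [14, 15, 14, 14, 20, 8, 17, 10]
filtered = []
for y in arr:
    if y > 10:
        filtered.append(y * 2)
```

Sum of doubled values > 10
`filtered` takes the values: [] → [28] → [28, 30] → [28, 30, 28] → [28, 30, 28, 28] → [28, 30, 28, 28, 40] → [28, 30, 28, 28, 40, 34]
So `sum(filtered)` = 188

Answer: 188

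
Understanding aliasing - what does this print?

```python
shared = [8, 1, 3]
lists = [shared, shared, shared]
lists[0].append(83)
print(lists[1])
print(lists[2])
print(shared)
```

Key concept: list of same reference.
Step by step:
`shared = [8, 1, 3]` → shared = [8, 1, 3]
`lists = [shared, shared, shared]` → lists = [[8, 1, 3], [8, 1, 3], [8, 1, 3]]
`lists[0].append(83)` → shared = [8, 1, 3, 83]; lists = [[8, 1, 3, 83], [8, 1, 3, 83], [8, 1, 3, 83]]
`print(lists[1])` → prints [8, 1, 3, 83]
`print(lists[2])` → prints [8, 1, 3, 83]
`print(shared)` → prints [8, 1, 3, 83]

Answer:
[8, 1, 3, 83]
[8, 1, 3, 83]
[8, 1, 3, 83]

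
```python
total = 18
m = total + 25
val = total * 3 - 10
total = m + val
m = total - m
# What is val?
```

Trace:
`total = 18` → total = 18
`m = total + 25` → m = 43
`val = total * 3 - 10` → val = 44
`total = m + val` → total = 87
`m = total - m` → m = 44
So val = 44

Answer: 44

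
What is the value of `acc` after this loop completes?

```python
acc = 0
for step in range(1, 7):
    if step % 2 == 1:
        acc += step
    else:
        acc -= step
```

Add odd, subtract even
`acc` takes the values: 0 → 1 → -1 → 2 → -2 → 3 → -3

Answer: -3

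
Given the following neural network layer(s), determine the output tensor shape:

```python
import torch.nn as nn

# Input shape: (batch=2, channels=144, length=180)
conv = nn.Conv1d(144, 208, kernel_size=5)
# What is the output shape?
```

Input: (2, 144, 180) -> Output: (2, 208, 176)

Answer: (2, 208, 176)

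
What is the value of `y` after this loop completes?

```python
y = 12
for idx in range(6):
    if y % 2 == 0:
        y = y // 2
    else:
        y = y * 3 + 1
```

Collatz-style transformation from 12
`y` takes the values: 12 → 6 → 3 → 10 → 5 → 16 → 8

Answer: 8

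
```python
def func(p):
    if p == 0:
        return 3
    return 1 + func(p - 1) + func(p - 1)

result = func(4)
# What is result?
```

func(p) = 1 + 2·func(p-1), func(0)=3. Closed form: (3+1)·2^4 - 1 = 63.

Answer: 63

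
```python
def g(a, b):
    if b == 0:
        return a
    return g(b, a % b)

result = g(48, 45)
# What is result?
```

g(48, 45) -> g(45, 3) -> g(3, 0) -> 3

Answer: 3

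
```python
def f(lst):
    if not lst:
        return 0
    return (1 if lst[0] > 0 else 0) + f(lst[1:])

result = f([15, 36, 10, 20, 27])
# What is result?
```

Count of positive elements in [15, 36, 10, 20, 27] = 5

Answer: 5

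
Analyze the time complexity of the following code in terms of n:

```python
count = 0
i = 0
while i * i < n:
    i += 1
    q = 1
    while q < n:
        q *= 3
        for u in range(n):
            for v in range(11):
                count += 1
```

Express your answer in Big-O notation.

Each loop level contributes: √n × log n × n × 1. Multiplying the contributions gives O(n√n log n).

Answer: O(n√n log n)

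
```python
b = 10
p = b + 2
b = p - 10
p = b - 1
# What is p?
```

Trace:
`b = 10` → b = 10
`p = b + 2` → p = 12
`b = p - 10` → b = 2
`p = b - 1` → p = 1
So p = 1

Answer: 1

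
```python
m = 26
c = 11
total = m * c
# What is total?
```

Trace:
`m = 26` → m = 26
`c = 11` → c = 11
`total = m * c` → total = 286
So total = 286

Answer: 286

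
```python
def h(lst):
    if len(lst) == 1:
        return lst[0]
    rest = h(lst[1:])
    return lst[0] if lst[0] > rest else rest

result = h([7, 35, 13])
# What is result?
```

Recursive max over [7, 35, 13] = 35

Answer: 35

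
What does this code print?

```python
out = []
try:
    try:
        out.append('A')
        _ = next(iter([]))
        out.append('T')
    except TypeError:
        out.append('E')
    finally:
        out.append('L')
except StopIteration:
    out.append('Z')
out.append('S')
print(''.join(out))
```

Execution trace: 'A' (try body) → 'L' (finally) → 'Z' (outer except StopIteration) → 'S' (after the try/except). Output: ALZS

Answer: ALZS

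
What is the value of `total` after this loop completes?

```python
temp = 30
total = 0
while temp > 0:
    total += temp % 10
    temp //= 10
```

Sum digits of 30
`total` takes the values: 0 → 3

Answer: 3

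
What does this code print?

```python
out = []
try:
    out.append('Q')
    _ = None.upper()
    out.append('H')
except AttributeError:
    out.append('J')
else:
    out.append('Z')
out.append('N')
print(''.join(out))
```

Execution trace: 'Q' (try body) → 'J' (except AttributeError) → 'N' (after the try/except). Output: QJN

Answer: QJN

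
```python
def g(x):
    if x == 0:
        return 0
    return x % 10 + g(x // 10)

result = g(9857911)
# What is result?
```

Sum of digits of 9857911: 1 + 1 + 9 + 7 + 5 + 8 + 9 = 40

Answer: 40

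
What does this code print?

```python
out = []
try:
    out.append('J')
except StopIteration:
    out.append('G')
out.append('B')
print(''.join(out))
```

Execution trace: 'J' (try body, no exception) → 'B' (after the try/except). Output: JB

Answer: JB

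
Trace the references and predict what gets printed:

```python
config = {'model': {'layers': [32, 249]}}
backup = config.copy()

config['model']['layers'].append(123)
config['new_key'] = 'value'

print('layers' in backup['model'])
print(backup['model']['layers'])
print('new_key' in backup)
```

Key concept: shallow copy gotcha with nested dict.
Step by step:
`config = {'model': {'layers': [32, 249]}}` → config = {'model': {'layers': [32, 249]}}
`backup = config.copy()` → backup = {'model': {'layers': [32, 249]}}
`config['model']['layers'].append(123)` → config = {'model': {'layers': [32, 249, 123]}}; backup = {'model': {'layers': [32, 249, 123]}}
`config['new_key'] = 'value'` → config = {'model': {'layers': [32, 249, 123]}, 'new_key': 'value'}
`print('layers' in backup['model'])` → prints True
`print(backup['model']['layers'])` → prints [32, 249, 123]
`print('new_key' in backup)` → prints False

Answer:
True
[32, 249, 123]
False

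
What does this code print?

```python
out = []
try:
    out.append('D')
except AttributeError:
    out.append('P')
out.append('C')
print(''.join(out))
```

Execution trace: 'D' (try body, no exception) → 'C' (after the try/except). Output: DC

Answer: DC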